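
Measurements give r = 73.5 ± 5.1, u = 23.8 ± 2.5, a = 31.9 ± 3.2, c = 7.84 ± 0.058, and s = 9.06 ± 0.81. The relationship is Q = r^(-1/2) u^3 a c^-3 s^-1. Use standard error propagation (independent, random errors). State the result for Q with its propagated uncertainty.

11.5 ± 3.96

For a monomial Q ∝ r^(-1/2), u^3, a, c^-3, s^-1, fractional errors add in quadrature:
  (−½·δr/r)² = (-0.5×0.0694)² = 0.00120;  (3·δu/u)² = (3×0.105)² = 0.0993;  (1·δa/a)² = (1×0.100)² = 0.0101;  (-3·δc/c)² = (-3×0.00740)² = 0.000493;  (-1·δs/s)² = (-1×0.0894)² = 0.00799
δQ/Q = √(0.119) = 0.345
Q = 11.5, so δQ = 0.345 × 11.5 = 3.96.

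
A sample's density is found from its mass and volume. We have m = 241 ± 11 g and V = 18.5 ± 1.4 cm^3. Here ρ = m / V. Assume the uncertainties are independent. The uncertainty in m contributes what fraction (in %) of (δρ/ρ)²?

(δρ/ρ)² = (1·δm/m)² + (-1·δV/V)²
  m term: (1×0.0456)² = 0.00208
  V term: (-1×0.0757)² = 0.00573
Total = 0.00781. Share from m = 0.00208/0.00781 = 0.267.

26.7%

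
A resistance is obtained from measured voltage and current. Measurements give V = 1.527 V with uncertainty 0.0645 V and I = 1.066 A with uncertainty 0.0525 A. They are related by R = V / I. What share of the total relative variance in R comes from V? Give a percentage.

(δR/R)² = (1·δV/V)² + (-1·δI/I)²
  V term: (1×0.0422)² = 0.00178
  I term: (-1×0.0492)² = 0.00243
Total = 0.00421. Share from V = 0.00178/0.00421 = 0.424.

42.4%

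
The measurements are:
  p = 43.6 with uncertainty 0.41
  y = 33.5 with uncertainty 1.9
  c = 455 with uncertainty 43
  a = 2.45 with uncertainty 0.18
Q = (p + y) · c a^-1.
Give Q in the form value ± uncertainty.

14300 ± 1750

Let u = p + y = 77.1. δu = √(δp² + δy²) = √(0.168 + 3.61) = 1.94, so δu/u = 0.0252.
Q is then a monomial in u, c, a:
δQ/Q = √((δu/u)² + (1·δc/c)² + (-1·δa/a)²) = √(0.000636 + 0.00893 + 0.00540) = 0.122
Q = 14300, so δQ = 0.122 × 14300 = 1750.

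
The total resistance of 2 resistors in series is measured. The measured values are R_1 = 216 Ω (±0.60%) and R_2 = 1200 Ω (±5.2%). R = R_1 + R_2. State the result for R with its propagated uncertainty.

1420 ± 62.4 Ω

Absolute uncertainties add in quadrature for a linear combination:
  (δR_1)² = 1.68;  (δR_2)² = 3890
δR = √(3900) = 62.4 Ω
R = 1420 Ω.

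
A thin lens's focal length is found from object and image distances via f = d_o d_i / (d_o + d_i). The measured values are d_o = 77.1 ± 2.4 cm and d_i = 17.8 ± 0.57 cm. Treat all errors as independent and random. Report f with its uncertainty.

14.5 ± 0.386 cm

∂f/∂d_o = (d_i/(d_o+d_i))² = 0.0352;  ∂f/∂d_i = (d_o/(d_o+d_i))² = 0.660
δf = √((∂f/∂d_o · δd_o)² + (∂f/∂d_i · δd_i)²) = √(0.00713 + 0.142) = 0.386 cm
f = 14.5 cm.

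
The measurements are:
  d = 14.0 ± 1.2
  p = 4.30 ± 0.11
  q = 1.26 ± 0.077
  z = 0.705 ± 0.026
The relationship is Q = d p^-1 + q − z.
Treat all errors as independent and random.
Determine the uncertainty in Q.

0.302

Let w = d·p^-1 = 3.26. δw/w = √((1·δd/d)² + (-1·δp/p)²) = √(0.00735 + 0.000654) = 0.0895, so δw = 0.291.
Q = w + q − z: δQ = √(δw² + δq² + δz²) = √(0.0848 + 0.00593 + 0.000676) = 0.302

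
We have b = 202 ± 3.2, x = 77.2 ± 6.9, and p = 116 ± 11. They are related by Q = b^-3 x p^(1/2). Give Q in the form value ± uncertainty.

Q is a product of powers, so relative uncertainties combine in quadrature:
  (-3·δb/b)² = (-3×0.0158)² = 0.00226;  (1·δx/x)² = (1×0.0894)² = 0.00799;  (½·δp/p)² = (0.5×0.0948)² = 0.00225
δQ/Q = √(0.0125) = 0.112
Q = 0.000101, so δQ = 0.112 × 0.000101 = 1.13e-05.

(1.01 ± 0.113) × 10^-4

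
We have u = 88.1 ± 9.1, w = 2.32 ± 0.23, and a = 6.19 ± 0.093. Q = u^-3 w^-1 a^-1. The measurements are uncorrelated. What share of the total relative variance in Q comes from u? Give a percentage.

(δQ/Q)² = (-3·δu/u)² + (-1·δw/w)² + (-1·δa/a)²
  u term: (-3×0.103)² = 0.0960
  w term: (-1×0.0991)² = 0.00983
  a term: (-1×0.0150)² = 0.000226
Total = 0.106. Share from u = 0.0960/0.106 = 0.905.

90.5%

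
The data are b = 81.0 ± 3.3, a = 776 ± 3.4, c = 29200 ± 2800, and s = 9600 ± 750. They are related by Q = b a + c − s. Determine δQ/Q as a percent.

4.70%

Let p = b·a = 62900. δp/p = √((1·δb/b)² + (1·δa/a)²) = √(0.00166 + 1.92e-05) = 0.0410, so δp = 2580.
Q = p + c − s: δQ = √(δp² + δc² + δs²) = √(6.63e+06 + 7.84e+06 + 5.62e+05) = 3880
Q = 82500, so δQ/Q = 3880/82500 = 0.0470.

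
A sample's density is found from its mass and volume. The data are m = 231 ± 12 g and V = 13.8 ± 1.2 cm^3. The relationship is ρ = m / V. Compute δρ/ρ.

0.101

ρ is a product of powers, so relative uncertainties combine in quadrature:
  (1·δm/m)² = (1×0.0519)² = 0.00270;  (-1·δV/V)² = (-1×0.0870)² = 0.00756
δρ/ρ = √(0.0103) = 0.101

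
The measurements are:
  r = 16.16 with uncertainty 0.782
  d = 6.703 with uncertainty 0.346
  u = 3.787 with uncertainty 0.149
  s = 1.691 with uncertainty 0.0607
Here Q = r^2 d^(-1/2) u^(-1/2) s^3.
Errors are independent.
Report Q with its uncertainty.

250.6 ± 37.2

Q is a product of powers, so relative uncertainties combine in quadrature:
  (2·δr/r)² = (2×0.0484)² = 0.00937;  (−½·δd/d)² = (-0.5×0.0516)² = 0.000666;  (−½·δu/u)² = (-0.5×0.0393)² = 0.000387;  (3·δs/s)² = (3×0.0359)² = 0.0116
δQ/Q = √(0.0220) = 0.148
Q = 250.6, so δQ = 0.148 × 250.6 = 37.2.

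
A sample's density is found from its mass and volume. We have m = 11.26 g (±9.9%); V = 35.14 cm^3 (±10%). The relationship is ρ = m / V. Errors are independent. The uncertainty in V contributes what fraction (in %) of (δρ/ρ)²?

50.5%

(δρ/ρ)² = (1·δm/m)² + (-1·δV/V)²
  m term: (1×0.0990)² = 0.00980
  V term: (-1×0.100)² = 0.0100
Total = 0.0198. Share from V = 0.0100/0.0198 = 0.505.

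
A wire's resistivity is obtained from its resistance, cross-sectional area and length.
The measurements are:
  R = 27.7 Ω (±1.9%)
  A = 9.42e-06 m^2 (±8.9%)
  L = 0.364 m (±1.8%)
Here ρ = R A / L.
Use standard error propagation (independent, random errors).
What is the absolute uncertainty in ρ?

Products/powers → add relative errors in quadrature, weighted by exponent:
  (1·δR/R)² = (1×0.0190)² = 0.000361;  (1·δA/A)² = (1×0.0890)² = 0.00792;  (-1·δL/L)² = (-1×0.0180)² = 0.000324
δρ/ρ = √(0.00861) = 0.0928
ρ = 0.000717 Ω·m, so δρ = 0.0928 × 0.000717 = 6.65e-05 Ω·m.

6.65e-05 Ω·m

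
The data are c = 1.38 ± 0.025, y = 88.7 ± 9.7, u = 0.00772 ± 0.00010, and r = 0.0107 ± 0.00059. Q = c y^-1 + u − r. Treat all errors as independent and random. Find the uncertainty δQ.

0.00183

Let p = c·y^-1 = 0.0156. δp/p = √((1·δc/c)² + (-1·δy/y)²) = √(0.000328 + 0.0120) = 0.111, so δp = 0.00172.
Q = p + u − r: δQ = √(δp² + δu² + δr²) = √(2.97e-06 + 1e-08 + 3.48e-07) = 0.00183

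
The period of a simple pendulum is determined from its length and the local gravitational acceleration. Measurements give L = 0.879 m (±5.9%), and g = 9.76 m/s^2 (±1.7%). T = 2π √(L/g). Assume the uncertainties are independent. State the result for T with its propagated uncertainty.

1.89 ± 0.0579 s

T is a product of powers, so relative uncertainties combine in quadrature:
  (½·δL/L)² = (0.5×0.0590)² = 0.000870;  (−½·δg/g)² = (-0.5×0.0170)² = 7.23e-05
δT/T = √(0.000943) = 0.0307
T = 1.89 s, so δT = 0.0307 × 1.89 = 0.0579 s.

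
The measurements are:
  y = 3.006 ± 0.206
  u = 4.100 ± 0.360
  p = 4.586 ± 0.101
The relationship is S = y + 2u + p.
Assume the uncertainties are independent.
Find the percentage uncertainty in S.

4.79%

Each term contributes (cᵢ δxᵢ)² to (δS)²:
  (δy)² = 0.0424;  (2·δu)² = 0.518;  (δp)² = 0.0102
δS = √(0.571) = 0.756
S = 15.79, so δS/S = 0.756/15.79 = 0.0479.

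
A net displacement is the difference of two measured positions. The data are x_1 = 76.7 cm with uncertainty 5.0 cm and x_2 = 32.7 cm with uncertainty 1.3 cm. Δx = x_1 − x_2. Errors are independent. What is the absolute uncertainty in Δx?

5.17 cm

Each term contributes (cᵢ δxᵢ)² to (δΔx)²:
  (δx_1)² = 25.0;  (δx_2)² = 1.69
δΔx = √(26.7) = 5.17 cm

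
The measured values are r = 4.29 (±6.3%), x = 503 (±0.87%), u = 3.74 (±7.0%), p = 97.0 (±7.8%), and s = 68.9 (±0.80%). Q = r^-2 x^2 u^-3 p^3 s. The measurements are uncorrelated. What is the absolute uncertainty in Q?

Since Q is a product/quotient, work with relative uncertainties:
  (-2·δr/r)² = (-2×0.0630)² = 0.0159;  (2·δx/x)² = (2×0.00870)² = 0.000303;  (-3·δu/u)² = (-3×0.0700)² = 0.0441;  (3·δp/p)² = (3×0.0780)² = 0.0548;  (1·δs/s)² = (1×0.00800)² = 6.4e-05
δQ/Q = √(0.115) = 0.339
Q = 1.65e+10, so δQ = 0.339 × 1.65e+10 = 5.61e+09.

5.61e+09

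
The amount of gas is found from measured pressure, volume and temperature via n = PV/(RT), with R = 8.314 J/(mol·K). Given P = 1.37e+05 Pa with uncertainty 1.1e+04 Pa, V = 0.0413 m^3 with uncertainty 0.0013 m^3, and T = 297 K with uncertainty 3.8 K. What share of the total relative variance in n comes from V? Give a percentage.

13.0%

(δn/n)² = (1·δP/P)² + (1·δV/V)² + (-1·δT/T)²
  P term: (1×0.0803)² = 0.00645
  V term: (1×0.0315)² = 0.000991
  T term: (-1×0.0128)² = 0.000164
Total = 0.00760. Share from V = 0.000991/0.00760 = 0.130.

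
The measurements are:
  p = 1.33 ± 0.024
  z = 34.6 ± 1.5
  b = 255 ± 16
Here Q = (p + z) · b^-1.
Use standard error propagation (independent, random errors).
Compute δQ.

Let u = p + z = 35.9. δu = √(δp² + δz²) = √(0.000576 + 2.25) = 1.50, so δu/u = 0.0418.
Q is then a monomial in u, b:
δQ/Q = √((δu/u)² + (-1·δb/b)²) = √(0.00174 + 0.00394) = 0.0754
Q = 0.141, so δQ = 0.0754 × 0.141 = 0.0106.

0.0106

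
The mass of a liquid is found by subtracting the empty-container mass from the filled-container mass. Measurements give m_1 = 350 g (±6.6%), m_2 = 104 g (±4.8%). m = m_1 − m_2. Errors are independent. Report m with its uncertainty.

For a sum/difference, combine absolute errors in quadrature:
  (δm_1)² = 534;  (δm_2)² = 24.9
δm = √(559) = 23.6 g
m = 246 g.

246 ± 23.6 g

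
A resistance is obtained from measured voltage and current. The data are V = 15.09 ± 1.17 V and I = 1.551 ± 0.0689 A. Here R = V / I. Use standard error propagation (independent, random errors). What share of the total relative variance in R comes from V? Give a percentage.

75.3%

(δR/R)² = (1·δV/V)² + (-1·δI/I)²
  V term: (1×0.0775)² = 0.00601
  I term: (-1×0.0444)² = 0.00197
Total = 0.00799. Share from V = 0.00601/0.00799 = 0.753.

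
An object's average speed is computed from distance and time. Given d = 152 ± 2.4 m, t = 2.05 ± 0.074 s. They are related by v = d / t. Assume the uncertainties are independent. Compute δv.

2.92 m/s

Relative error in a monomial: (δv/v)² = Σ (nᵢ · δxᵢ/xᵢ)².
  (1·δd/d)² = (1×0.0158)² = 0.000249;  (-1·δt/t)² = (-1×0.0361)² = 0.00130
δv/v = √(0.00155) = 0.0394
v = 74.1 m/s, so δv = 0.0394 × 74.1 = 2.92 m/s.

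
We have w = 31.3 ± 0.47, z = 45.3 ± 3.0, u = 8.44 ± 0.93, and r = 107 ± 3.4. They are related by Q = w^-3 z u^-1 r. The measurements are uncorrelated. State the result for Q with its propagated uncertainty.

Relative error in a monomial: (δQ/Q)² = Σ (nᵢ · δxᵢ/xᵢ)².
  (-3·δw/w)² = (-3×0.0150)² = 0.00203;  (1·δz/z)² = (1×0.0662)² = 0.00439;  (-1·δu/u)² = (-1×0.110)² = 0.0121;  (1·δr/r)² = (1×0.0318)² = 0.00101
δQ/Q = √(0.0196) = 0.140
Q = 0.0187, so δQ = 0.140 × 0.0187 = 0.00262.

0.0187 ± 0.00262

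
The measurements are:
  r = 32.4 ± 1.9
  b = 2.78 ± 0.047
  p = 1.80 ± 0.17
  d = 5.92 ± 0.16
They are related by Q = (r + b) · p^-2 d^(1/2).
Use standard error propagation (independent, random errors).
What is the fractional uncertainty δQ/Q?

0.197

Let u = r + b = 35.2. δu = √(δr² + δb²) = √(3.61 + 0.00221) = 1.90, so δu/u = 0.0540.
Q is then a monomial in u, p, d:
δQ/Q = √((δu/u)² + (-2·δp/p)² + (½·δd/d)²) = √(0.00292 + 0.0357 + 0.000183) = 0.197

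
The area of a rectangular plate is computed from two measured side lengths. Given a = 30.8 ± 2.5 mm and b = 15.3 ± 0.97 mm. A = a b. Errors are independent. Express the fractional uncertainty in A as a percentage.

10.3%

For a monomial A ∝ a, b, fractional errors add in quadrature:
  (1·δa/a)² = (1×0.0812)² = 0.00659;  (1·δb/b)² = (1×0.0634)² = 0.00402
δA/A = √(0.0106) = 0.103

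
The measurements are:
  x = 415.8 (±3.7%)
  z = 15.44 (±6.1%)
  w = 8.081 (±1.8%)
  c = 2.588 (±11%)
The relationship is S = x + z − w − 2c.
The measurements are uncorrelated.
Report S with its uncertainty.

S is a linear combination, so absolute uncertainties add in quadrature:
  (δx)² = 237;  (δz)² = 0.887;  (δw)² = 0.0212;  (2·δc)² = 0.324
δS = √(238) = 15.4
S = 418.0.

418.0 ± 15.4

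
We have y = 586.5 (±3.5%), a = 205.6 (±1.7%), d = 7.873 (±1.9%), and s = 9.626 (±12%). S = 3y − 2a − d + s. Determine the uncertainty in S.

S is a linear combination, so absolute uncertainties add in quadrature:
  (3·δy)² = 3790;  (2·δa)² = 48.9;  (δd)² = 0.0224;  (δs)² = 1.33
δS = √(3840) = 62.0

62.0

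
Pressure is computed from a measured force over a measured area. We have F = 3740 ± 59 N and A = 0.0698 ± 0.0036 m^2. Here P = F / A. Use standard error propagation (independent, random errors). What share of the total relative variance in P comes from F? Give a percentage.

(δP/P)² = (1·δF/F)² + (-1·δA/A)²
  F term: (1×0.0158)² = 0.000249
  A term: (-1×0.0516)² = 0.00266
Total = 0.00291. Share from F = 0.000249/0.00291 = 0.0856.

8.56%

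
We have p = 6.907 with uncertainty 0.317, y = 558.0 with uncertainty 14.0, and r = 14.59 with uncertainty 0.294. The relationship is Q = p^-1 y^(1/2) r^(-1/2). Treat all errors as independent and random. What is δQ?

0.0435

Q is a product of powers, so relative uncertainties combine in quadrature:
  (-1·δp/p)² = (-1×0.0459)² = 0.00211;  (½·δy/y)² = (0.5×0.0251)² = 0.000157;  (−½·δr/r)² = (-0.5×0.0202)² = 0.000102
δQ/Q = √(0.00237) = 0.0486
Q = 0.8954, so δQ = 0.0486 × 0.8954 = 0.0435.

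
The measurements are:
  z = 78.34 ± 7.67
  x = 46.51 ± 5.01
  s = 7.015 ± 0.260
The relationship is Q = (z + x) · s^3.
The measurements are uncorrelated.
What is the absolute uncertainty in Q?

5740

Let u = z + x = 124.8. δu = √(δz² + δx²) = √(58.8 + 25.1) = 9.16, so δu/u = 0.0734.
Q is then a monomial in u, s:
δQ/Q = √((δu/u)² + (3·δs/s)²) = √(0.00538 + 0.0124) = 0.133
Q = 43100, so δQ = 0.133 × 43100 = 5740.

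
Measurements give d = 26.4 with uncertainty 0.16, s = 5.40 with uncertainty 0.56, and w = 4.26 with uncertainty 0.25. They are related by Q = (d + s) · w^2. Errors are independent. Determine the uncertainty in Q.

Let u = d + s = 31.8. δu = √(δd² + δs²) = √(0.0256 + 0.314) = 0.582, so δu/u = 0.0183.
Q is then a monomial in u, w:
δQ/Q = √((δu/u)² + (2·δw/w)²) = √(0.000335 + 0.0138) = 0.119
Q = 577, so δQ = 0.119 × 577 = 68.6.

68.6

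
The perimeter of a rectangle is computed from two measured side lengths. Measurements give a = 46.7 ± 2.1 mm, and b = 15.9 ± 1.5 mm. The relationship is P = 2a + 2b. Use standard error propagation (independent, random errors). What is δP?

For a sum/difference, combine absolute errors in quadrature:
  (2·δa)² = 17.6;  (2·δb)² = 9.00
δP = √(26.6) = 5.16 mm

5.16 mm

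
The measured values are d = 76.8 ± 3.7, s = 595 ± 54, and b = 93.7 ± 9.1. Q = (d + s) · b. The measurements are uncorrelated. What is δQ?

Let u = d + s = 672. δu = √(δd² + δs²) = √(13.7 + 2920) = 54.1, so δu/u = 0.0806.
Q is then a monomial in u, b:
δQ/Q = √((δu/u)² + (1·δb/b)²) = √(0.00649 + 0.00943) = 0.126
Q = 62900, so δQ = 0.126 × 62900 = 7940.

7940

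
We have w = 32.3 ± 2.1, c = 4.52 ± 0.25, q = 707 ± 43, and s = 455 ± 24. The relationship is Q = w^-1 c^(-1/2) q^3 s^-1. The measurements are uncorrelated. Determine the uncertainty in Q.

Since Q is a product/quotient, work with relative uncertainties:
  (-1·δw/w)² = (-1×0.0650)² = 0.00423;  (−½·δc/c)² = (-0.5×0.0553)² = 0.000765;  (3·δq/q)² = (3×0.0608)² = 0.0333;  (-1·δs/s)² = (-1×0.0527)² = 0.00278
δQ/Q = √(0.0411) = 0.203
Q = 11300, so δQ = 0.203 × 11300 = 2290.

2290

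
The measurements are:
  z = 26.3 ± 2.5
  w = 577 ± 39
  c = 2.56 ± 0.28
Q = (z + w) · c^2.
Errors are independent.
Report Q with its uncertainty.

Let u = z + w = 603. δu = √(δz² + δw²) = √(6.25 + 1520) = 39.1, so δu/u = 0.0648.
Q is then a monomial in u, c:
δQ/Q = √((δu/u)² + (2·δc/c)²) = √(0.00420 + 0.0479) = 0.228
Q = 3950, so δQ = 0.228 × 3950 = 902.

3950 ± 902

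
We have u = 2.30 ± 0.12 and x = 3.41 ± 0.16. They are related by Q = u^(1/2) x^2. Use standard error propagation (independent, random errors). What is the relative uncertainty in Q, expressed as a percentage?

Since Q is a product/quotient, work with relative uncertainties:
  (½·δu/u)² = (0.5×0.0522)² = 0.000681;  (2·δx/x)² = (2×0.0469)² = 0.00881
δQ/Q = √(0.00949) = 0.0974

9.74%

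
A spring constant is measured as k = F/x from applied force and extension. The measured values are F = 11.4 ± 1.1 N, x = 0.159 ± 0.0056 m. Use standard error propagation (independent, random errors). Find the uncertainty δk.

Each factor contributes (exponent × relative error)² to (δk/k)²:
  (1·δF/F)² = (1×0.0965)² = 0.00931;  (-1·δx/x)² = (-1×0.0352)² = 0.00124
δk/k = √(0.0106) = 0.103
k = 71.7 N/m, so δk = 0.103 × 71.7 = 7.36 N/m.

7.36 N/m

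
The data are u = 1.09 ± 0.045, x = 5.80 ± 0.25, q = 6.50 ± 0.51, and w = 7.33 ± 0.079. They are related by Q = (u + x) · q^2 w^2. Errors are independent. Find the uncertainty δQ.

2540

Let h = u + x = 6.89. δh = √(δu² + δx²) = √(0.00202 + 0.0625) = 0.254, so δh/h = 0.0369.
Q is then a monomial in h, q, w:
δQ/Q = √((δh/h)² + (2·δq/q)² + (2·δw/w)²) = √(0.00136 + 0.0246 + 0.000465) = 0.163
Q = 15600, so δQ = 0.163 × 15600 = 2540.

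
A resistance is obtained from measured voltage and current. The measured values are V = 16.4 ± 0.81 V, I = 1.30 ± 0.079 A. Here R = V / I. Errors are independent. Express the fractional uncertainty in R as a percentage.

7.83%

Each factor contributes (exponent × relative error)² to (δR/R)²:
  (1·δV/V)² = (1×0.0494)² = 0.00244;  (-1·δI/I)² = (-1×0.0608)² = 0.00369
δR/R = √(0.00613) = 0.0783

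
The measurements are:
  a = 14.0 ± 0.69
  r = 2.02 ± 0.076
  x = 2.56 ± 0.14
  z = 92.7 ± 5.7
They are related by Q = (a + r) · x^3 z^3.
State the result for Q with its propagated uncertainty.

(2.14 ± 0.537) × 10^8

Let u = a + r = 16.0. δu = √(δa² + δr²) = √(0.476 + 0.00578) = 0.694, so δu/u = 0.0433.
Q is then a monomial in u, x, z:
δQ/Q = √((δu/u)² + (3·δx/x)² + (3·δz/z)²) = √(0.00188 + 0.0269 + 0.0340) = 0.251
Q = 2.14e+08, so δQ = 0.251 × 2.14e+08 = 5.37e+07.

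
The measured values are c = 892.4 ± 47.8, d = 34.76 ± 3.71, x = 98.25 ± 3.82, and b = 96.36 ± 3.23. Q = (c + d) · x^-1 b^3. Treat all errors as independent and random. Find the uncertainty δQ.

1.01e+06

Let u = c + d = 927.2. δu = √(δc² + δd²) = √(2280 + 13.8) = 47.9, so δu/u = 0.0517.
Q is then a monomial in u, x, b:
δQ/Q = √((δu/u)² + (-1·δx/x)² + (3·δb/b)²) = √(0.00267 + 0.00151 + 0.0101) = 0.120
Q = 8.443e+06, so δQ = 0.120 × 8.443e+06 = 1.01e+06.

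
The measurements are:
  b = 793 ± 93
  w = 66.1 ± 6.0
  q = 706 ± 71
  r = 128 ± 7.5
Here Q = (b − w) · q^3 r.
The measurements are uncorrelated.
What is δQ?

Let u = b − w = 727. δu = √(δb² + δw²) = √(8650 + 36.0) = 93.2, so δu/u = 0.128.
Q is then a monomial in u, q, r:
δQ/Q = √((δu/u)² + (3·δq/q)² + (1·δr/r)²) = √(0.0164 + 0.0910 + 0.00343) = 0.333
Q = 3.27e+13, so δQ = 0.333 × 3.27e+13 = 1.09e+13.

1.09e+13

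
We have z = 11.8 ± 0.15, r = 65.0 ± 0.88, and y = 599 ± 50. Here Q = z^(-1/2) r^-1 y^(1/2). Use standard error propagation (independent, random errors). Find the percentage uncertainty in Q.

4.43%

Products/powers → add relative errors in quadrature, weighted by exponent:
  (−½·δz/z)² = (-0.5×0.0127)² = 4.04e-05;  (-1·δr/r)² = (-1×0.0135)² = 0.000183;  (½·δy/y)² = (0.5×0.0835)² = 0.00174
δQ/Q = √(0.00197) = 0.0443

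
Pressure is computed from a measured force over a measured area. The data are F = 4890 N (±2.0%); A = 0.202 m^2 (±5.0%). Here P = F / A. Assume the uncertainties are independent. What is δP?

1300 Pa

Relative error in a monomial: (δP/P)² = Σ (nᵢ · δxᵢ/xᵢ)².
  (1·δF/F)² = (1×0.0200)² = 0.000400;  (-1·δA/A)² = (-1×0.0500)² = 0.00250
δP/P = √(0.00290) = 0.0539
P = 24200 Pa, so δP = 0.0539 × 24200 = 1300 Pa.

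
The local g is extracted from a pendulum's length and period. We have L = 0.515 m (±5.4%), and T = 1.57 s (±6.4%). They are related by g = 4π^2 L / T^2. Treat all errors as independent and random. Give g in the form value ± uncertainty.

For a monomial g ∝ L, T^-2, fractional errors add in quadrature:
  (1·δL/L)² = (1×0.0540)² = 0.00292;  (-2·δT/T)² = (-2×0.0640)² = 0.0164
δg/g = √(0.0193) = 0.139
g = 8.25 m/s^2, so δg = 0.139 × 8.25 = 1.15 m/s^2.

8.25 ± 1.15 m/s^2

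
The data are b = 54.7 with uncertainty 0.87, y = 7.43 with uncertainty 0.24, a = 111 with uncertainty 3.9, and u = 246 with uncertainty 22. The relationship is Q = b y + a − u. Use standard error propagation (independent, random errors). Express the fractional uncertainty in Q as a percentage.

9.84%

Let p = b·y = 406. δp/p = √((1·δb/b)² + (1·δy/y)²) = √(0.000253 + 0.00104) = 0.0360, so δp = 14.6.
Q = p + a − u: δQ = √(δp² + δa² + δu²) = √(214 + 15.2 + 484) = 26.7
Q = 271, so δQ/Q = 26.7/271 = 0.0984.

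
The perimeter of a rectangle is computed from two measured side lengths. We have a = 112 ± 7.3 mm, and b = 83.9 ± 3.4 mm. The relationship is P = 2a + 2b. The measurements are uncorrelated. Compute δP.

16.1 mm

P is a linear combination, so absolute uncertainties add in quadrature:
  (2·δa)² = 213;  (2·δb)² = 46.2
δP = √(259) = 16.1 mm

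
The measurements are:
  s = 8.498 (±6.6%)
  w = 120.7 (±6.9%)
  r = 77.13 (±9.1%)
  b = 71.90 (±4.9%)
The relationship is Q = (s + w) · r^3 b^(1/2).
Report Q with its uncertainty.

(5.027 ± 1.42) × 10^8

Let u = s + w = 129.2. δu = √(δs² + δw²) = √(0.315 + 69.4) = 8.35, so δu/u = 0.0646.
Q is then a monomial in u, r, b:
δQ/Q = √((δu/u)² + (3·δr/r)² + (½·δb/b)²) = √(0.00417 + 0.0745 + 0.000600) = 0.282
Q = 5.027e+08, so δQ = 0.282 × 5.027e+08 = 1.42e+08.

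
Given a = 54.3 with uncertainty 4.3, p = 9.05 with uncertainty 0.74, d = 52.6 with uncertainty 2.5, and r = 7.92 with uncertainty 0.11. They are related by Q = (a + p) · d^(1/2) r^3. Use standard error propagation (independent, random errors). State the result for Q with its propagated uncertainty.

Let u = a + p = 63.3. δu = √(δa² + δp²) = √(18.5 + 0.548) = 4.36, so δu/u = 0.0689.
Q is then a monomial in u, d, r:
δQ/Q = √((δu/u)² + (½·δd/d)² + (3·δr/r)²) = √(0.00474 + 0.000565 + 0.00174) = 0.0839
Q = 2.28e+05, so δQ = 0.0839 × 2.28e+05 = 19200.

(2.28 ± 0.192) × 10^5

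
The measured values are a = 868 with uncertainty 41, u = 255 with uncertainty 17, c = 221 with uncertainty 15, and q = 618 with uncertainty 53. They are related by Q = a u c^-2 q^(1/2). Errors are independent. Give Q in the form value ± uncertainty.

Since Q is a product/quotient, work with relative uncertainties:
  (1·δa/a)² = (1×0.0472)² = 0.00223;  (1·δu/u)² = (1×0.0667)² = 0.00444;  (-2·δc/c)² = (-2×0.0679)² = 0.0184;  (½·δq/q)² = (0.5×0.0858)² = 0.00184
δQ/Q = √(0.0269) = 0.164
Q = 113, so δQ = 0.164 × 113 = 18.5.

113 ± 18.5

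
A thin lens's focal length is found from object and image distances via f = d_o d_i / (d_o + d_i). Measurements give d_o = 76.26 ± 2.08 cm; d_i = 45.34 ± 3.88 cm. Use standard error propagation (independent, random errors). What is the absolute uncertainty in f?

1.55 cm

∂f/∂d_o = (d_i/(d_o+d_i))² = 0.139;  ∂f/∂d_i = (d_o/(d_o+d_i))² = 0.393
δf = √((∂f/∂d_o · δd_o)² + (∂f/∂d_i · δd_i)²) = √(0.0836 + 2.33) = 1.55 cm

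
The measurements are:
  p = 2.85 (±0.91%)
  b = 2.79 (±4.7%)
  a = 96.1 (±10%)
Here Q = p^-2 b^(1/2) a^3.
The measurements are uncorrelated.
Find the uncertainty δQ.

55000

Products/powers → add relative errors in quadrature, weighted by exponent:
  (-2·δp/p)² = (-2×0.00910)² = 0.000331;  (½·δb/b)² = (0.5×0.0470)² = 0.000552;  (3·δa/a)² = (3×0.100)² = 0.0900
δQ/Q = √(0.0909) = 0.301
Q = 1.83e+05, so δQ = 0.301 × 1.83e+05 = 55000.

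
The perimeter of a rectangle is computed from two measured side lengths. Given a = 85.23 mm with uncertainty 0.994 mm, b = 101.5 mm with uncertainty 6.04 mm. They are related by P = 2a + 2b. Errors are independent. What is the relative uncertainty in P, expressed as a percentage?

3.28%

Each term contributes (cᵢ δxᵢ)² to (δP)²:
  (2·δa)² = 3.95;  (2·δb)² = 146
δP = √(150) = 12.2 mm
P = 373.5 mm, so δP/P = 12.2/373.5 = 0.0328.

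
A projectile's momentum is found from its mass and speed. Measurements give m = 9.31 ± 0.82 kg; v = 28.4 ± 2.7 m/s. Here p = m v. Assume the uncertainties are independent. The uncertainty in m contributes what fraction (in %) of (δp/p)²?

(δp/p)² = (1·δm/m)² + (1·δv/v)²
  m term: (1×0.0881)² = 0.00776
  v term: (1×0.0951)² = 0.00904
Total = 0.0168. Share from m = 0.00776/0.0168 = 0.462.

46.2%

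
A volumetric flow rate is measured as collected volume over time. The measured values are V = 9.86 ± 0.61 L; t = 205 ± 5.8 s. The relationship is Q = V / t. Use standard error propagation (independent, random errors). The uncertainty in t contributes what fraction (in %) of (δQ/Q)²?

17.3%

(δQ/Q)² = (1·δV/V)² + (-1·δt/t)²
  V term: (1×0.0619)² = 0.00383
  t term: (-1×0.0283)² = 0.000800
Total = 0.00463. Share from t = 0.000800/0.00463 = 0.173.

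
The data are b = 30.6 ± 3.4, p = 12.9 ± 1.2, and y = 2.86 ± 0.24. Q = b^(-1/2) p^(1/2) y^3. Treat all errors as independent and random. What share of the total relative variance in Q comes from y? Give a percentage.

92.4%

(δQ/Q)² = (−½·δb/b)² + (½·δp/p)² + (3·δy/y)²
  b term: (-0.5×0.111)² = 0.00309
  p term: (0.5×0.0930)² = 0.00216
  y term: (3×0.0839)² = 0.0634
Total = 0.0686. Share from y = 0.0634/0.0686 = 0.924.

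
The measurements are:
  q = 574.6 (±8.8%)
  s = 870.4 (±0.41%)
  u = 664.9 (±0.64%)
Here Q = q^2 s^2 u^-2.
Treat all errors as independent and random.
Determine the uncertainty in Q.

Since Q is a product/quotient, work with relative uncertainties:
  (2·δq/q)² = (2×0.0880)² = 0.0310;  (2·δs/s)² = (2×0.00410)² = 6.72e-05;  (-2·δu/u)² = (-2×0.00640)² = 0.000164
δQ/Q = √(0.0312) = 0.177
Q = 565800, so δQ = 0.177 × 565800 = 100000.

100000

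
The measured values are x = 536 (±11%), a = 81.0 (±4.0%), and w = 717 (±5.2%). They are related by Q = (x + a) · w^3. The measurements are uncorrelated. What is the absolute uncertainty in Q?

Let u = x + a = 617. δu = √(δx² + δa²) = √(3480 + 10.5) = 59.0, so δu/u = 0.0957.
Q is then a monomial in u, w:
δQ/Q = √((δu/u)² + (3·δw/w)²) = √(0.00916 + 0.0243) = 0.183
Q = 2.27e+11, so δQ = 0.183 × 2.27e+11 = 4.16e+10.

4.16e+10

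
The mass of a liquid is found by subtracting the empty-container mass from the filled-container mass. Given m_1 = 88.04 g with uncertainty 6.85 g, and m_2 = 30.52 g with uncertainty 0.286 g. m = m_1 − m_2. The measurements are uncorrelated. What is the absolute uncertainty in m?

For a sum/difference, combine absolute errors in quadrature:
  (δm_1)² = 46.9;  (δm_2)² = 0.0818
δm = √(47.0) = 6.86 g

6.86 g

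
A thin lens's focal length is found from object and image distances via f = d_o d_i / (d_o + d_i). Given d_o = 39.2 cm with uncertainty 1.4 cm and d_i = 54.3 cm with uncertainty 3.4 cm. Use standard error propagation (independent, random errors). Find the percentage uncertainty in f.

3.35%

∂f/∂d_o = (d_i/(d_o+d_i))² = 0.337;  ∂f/∂d_i = (d_o/(d_o+d_i))² = 0.176
δf = √((∂f/∂d_o · δd_o)² + (∂f/∂d_i · δd_i)²) = √(0.223 + 0.357) = 0.762 cm
f = 22.8 cm, so δf/f = 0.762/22.8 = 0.0335.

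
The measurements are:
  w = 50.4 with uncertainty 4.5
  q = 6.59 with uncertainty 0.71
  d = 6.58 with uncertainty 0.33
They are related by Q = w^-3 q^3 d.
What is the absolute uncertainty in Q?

Q is a product of powers, so relative uncertainties combine in quadrature:
  (-3·δw/w)² = (-3×0.0893)² = 0.0717;  (3·δq/q)² = (3×0.108)² = 0.104;  (1·δd/d)² = (1×0.0502)² = 0.00252
δQ/Q = √(0.179) = 0.423
Q = 0.0147, so δQ = 0.423 × 0.0147 = 0.00622.

0.00622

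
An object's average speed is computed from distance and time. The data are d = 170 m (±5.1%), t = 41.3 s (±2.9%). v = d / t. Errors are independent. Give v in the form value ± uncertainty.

Each factor contributes (exponent × relative error)² to (δv/v)²:
  (1·δd/d)² = (1×0.0510)² = 0.00260;  (-1·δt/t)² = (-1×0.0290)² = 0.000841
δv/v = √(0.00344) = 0.0587
v = 4.12 m/s, so δv = 0.0587 × 4.12 = 0.241 m/s.

4.12 ± 0.241 m/s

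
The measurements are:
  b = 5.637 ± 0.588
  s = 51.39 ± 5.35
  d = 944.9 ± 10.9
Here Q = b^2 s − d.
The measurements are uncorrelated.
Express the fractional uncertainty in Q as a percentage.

55.4%

Let p = b^2·s = 1633. δp/p = √((2·δb/b)² + (1·δs/s)²) = √(0.0435 + 0.0108) = 0.233, so δp = 381.
Q = p − d: δQ = √(δp² + δd²) = √(1.45e+05 + 119) = 381
Q = 688.1, so δQ/Q = 381/688.1 = 0.554.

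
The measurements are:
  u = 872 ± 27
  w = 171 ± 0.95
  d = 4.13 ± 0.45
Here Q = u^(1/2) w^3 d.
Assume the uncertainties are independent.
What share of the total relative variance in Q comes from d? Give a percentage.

95.8%

(δQ/Q)² = (½·δu/u)² + (3·δw/w)² + (1·δd/d)²
  u term: (0.5×0.0310)² = 0.000240
  w term: (3×0.00556)² = 0.000278
  d term: (1×0.109)² = 0.0119
Total = 0.0124. Share from d = 0.0119/0.0124 = 0.958.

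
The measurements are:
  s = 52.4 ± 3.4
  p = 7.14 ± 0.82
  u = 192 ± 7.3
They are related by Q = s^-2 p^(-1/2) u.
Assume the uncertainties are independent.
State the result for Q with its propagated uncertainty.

0.0262 ± 0.00384

Relative error in a monomial: (δQ/Q)² = Σ (nᵢ · δxᵢ/xᵢ)².
  (-2·δs/s)² = (-2×0.0649)² = 0.0168;  (−½·δp/p)² = (-0.5×0.115)² = 0.00330;  (1·δu/u)² = (1×0.0380)² = 0.00145
δQ/Q = √(0.0216) = 0.147
Q = 0.0262, so δQ = 0.147 × 0.0262 = 0.00384.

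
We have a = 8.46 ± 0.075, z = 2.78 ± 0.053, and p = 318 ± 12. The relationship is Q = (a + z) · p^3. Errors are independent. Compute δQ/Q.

0.114

Let u = a + z = 11.2. δu = √(δa² + δz²) = √(0.00562 + 0.00281) = 0.0918, so δu/u = 0.00817.
Q is then a monomial in u, p:
δQ/Q = √((δu/u)² + (3·δp/p)²) = √(6.68e-05 + 0.0128) = 0.114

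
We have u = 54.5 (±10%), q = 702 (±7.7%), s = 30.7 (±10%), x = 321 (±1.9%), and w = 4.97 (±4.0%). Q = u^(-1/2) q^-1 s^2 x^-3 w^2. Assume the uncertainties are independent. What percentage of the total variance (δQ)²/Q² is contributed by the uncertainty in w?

11.0%

(δQ/Q)² = (−½·δu/u)² + (-1·δq/q)² + (2·δs/s)² + (-3·δx/x)² + (2·δw/w)²
  u term: (-0.5×0.100)² = 0.00250
  q term: (-1×0.0770)² = 0.00593
  s term: (2×0.100)² = 0.0400
  x term: (-3×0.0190)² = 0.00325
  w term: (2×0.0400)² = 0.00640
Total = 0.0581. Share from w = 0.00640/0.0581 = 0.110.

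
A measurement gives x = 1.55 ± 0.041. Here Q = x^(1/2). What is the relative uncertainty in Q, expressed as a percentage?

Each factor contributes (exponent × relative error)² to (δQ/Q)²:
  (½·δx/x)² = (0.5×0.0265)² = 0.000175
δQ/Q = √(0.000175) = 0.0132

1.32%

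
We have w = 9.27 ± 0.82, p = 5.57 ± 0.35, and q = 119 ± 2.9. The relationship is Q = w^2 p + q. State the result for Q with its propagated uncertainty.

598 ± 89.9

Let h = w^2·p = 479. δh/h = √((2·δw/w)² + (1·δp/p)²) = √(0.0313 + 0.00395) = 0.188, so δh = 89.9.
Q = h + q: δQ = √(δh² + δq²) = √(8080 + 8.41) = 89.9
Q = 598.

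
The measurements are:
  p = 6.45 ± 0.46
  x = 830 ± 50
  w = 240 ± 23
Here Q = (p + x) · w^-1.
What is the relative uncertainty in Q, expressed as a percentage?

11.3%

Let u = p + x = 836. δu = √(δp² + δx²) = √(0.212 + 2500) = 50.0, so δu/u = 0.0598.
Q is then a monomial in u, w:
δQ/Q = √((δu/u)² + (-1·δw/w)²) = √(0.00357 + 0.00918) = 0.113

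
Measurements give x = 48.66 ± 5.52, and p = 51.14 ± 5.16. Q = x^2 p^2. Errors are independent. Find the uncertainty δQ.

For a monomial Q ∝ x^2, p^2, fractional errors add in quadrature:
  (2·δx/x)² = (2×0.113)² = 0.0515;  (2·δp/p)² = (2×0.101)² = 0.0407
δQ/Q = √(0.0922) = 0.304
Q = 6.192e+06, so δQ = 0.304 × 6.192e+06 = 1.88e+06.

1.88e+06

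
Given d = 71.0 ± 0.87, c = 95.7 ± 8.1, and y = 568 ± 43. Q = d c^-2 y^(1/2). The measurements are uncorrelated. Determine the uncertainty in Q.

0.0321

Each factor contributes (exponent × relative error)² to (δQ/Q)²:
  (1·δd/d)² = (1×0.0123)² = 0.000150;  (-2·δc/c)² = (-2×0.0846)² = 0.0287;  (½·δy/y)² = (0.5×0.0757)² = 0.00143
δQ/Q = √(0.0302) = 0.174
Q = 0.185, so δQ = 0.174 × 0.185 = 0.0321.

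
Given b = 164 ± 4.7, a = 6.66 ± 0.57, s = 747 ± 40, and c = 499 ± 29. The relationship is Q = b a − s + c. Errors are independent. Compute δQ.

110

Let p = b·a = 1090. δp/p = √((1·δb/b)² + (1·δa/a)²) = √(0.000821 + 0.00732) = 0.0903, so δp = 98.6.
Q = p − s + c: δQ = √(δp² + δs² + δc²) = √(9720 + 1600 + 841) = 110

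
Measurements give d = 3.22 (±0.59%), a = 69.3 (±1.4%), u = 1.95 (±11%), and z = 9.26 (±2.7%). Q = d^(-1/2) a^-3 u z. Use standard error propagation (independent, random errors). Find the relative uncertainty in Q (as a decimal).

Since Q is a product/quotient, work with relative uncertainties:
  (−½·δd/d)² = (-0.5×0.00590)² = 8.7e-06;  (-3·δa/a)² = (-3×0.0140)² = 0.00176;  (1·δu/u)² = (1×0.110)² = 0.0121;  (1·δz/z)² = (1×0.0270)² = 0.000729
δQ/Q = √(0.0146) = 0.121

0.121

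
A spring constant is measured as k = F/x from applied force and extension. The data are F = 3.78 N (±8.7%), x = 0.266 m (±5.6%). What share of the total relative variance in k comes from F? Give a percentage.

70.7%

(δk/k)² = (1·δF/F)² + (-1·δx/x)²
  F term: (1×0.0870)² = 0.00757
  x term: (-1×0.0560)² = 0.00314
Total = 0.0107. Share from F = 0.00757/0.0107 = 0.707.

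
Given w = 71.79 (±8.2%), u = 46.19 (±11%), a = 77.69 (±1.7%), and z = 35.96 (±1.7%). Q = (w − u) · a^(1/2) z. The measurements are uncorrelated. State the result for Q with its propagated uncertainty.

8114 ± 2470

Let h = w − u = 25.60. δh = √(δw² + δu²) = √(34.7 + 25.8) = 7.78, so δh/h = 0.304.
Q is then a monomial in h, a, z:
δQ/Q = √((δh/h)² + (½·δa/a)² + (1·δz/z)²) = √(0.0923 + 7.23e-05 + 0.000289) = 0.304
Q = 8114, so δQ = 0.304 × 8114 = 2470.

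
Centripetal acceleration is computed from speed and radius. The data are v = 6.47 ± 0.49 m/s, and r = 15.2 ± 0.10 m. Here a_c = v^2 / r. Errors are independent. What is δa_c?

For a monomial a_c ∝ v^2, r^-1, fractional errors add in quadrature:
  (2·δv/v)² = (2×0.0757)² = 0.0229;  (-1·δr/r)² = (-1×0.00658)² = 4.33e-05
δa_c/a_c = √(0.0230) = 0.152
a_c = 2.75 m/s^2, so δa_c = 0.152 × 2.75 = 0.418 m/s^2.

0.418 m/s^2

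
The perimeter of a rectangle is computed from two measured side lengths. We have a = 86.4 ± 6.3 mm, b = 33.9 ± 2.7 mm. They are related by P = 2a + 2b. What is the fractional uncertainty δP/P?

0.0570

Sums and differences: (δP)² = Σ (cᵢ δxᵢ)².
  (2·δa)² = 159;  (2·δb)² = 29.2
δP = √(188) = 13.7 mm
P = 241 mm, so δP/P = 13.7/241 = 0.0570.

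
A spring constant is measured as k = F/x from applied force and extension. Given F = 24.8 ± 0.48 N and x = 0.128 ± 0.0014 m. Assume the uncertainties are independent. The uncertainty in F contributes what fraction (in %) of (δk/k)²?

75.8%

(δk/k)² = (1·δF/F)² + (-1·δx/x)²
  F term: (1×0.0194)² = 0.000375
  x term: (-1×0.0109)² = 0.000120
Total = 0.000494. Share from F = 0.000375/0.000494 = 0.758.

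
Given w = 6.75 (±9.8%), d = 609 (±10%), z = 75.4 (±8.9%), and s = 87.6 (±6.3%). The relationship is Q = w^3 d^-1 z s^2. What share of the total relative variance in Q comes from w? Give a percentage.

71.9%

(δQ/Q)² = (3·δw/w)² + (-1·δd/d)² + (1·δz/z)² + (2·δs/s)²
  w term: (3×0.0980)² = 0.0864
  d term: (-1×0.100)² = 0.0100
  z term: (1×0.0890)² = 0.00792
  s term: (2×0.0630)² = 0.0159
Total = 0.120. Share from w = 0.0864/0.120 = 0.719.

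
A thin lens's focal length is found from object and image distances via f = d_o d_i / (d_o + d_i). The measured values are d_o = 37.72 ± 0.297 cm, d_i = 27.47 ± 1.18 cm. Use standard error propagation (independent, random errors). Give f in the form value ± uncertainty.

15.89 ± 0.399 cm

∂f/∂d_o = (d_i/(d_o+d_i))² = 0.178;  ∂f/∂d_i = (d_o/(d_o+d_i))² = 0.335
δf = √((∂f/∂d_o · δd_o)² + (∂f/∂d_i · δd_i)²) = √(0.00278 + 0.156) = 0.399 cm
f = 15.89 cm.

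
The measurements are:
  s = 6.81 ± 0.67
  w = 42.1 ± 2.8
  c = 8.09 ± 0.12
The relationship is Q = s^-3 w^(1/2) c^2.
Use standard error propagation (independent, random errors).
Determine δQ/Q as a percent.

29.8%

Relative error in a monomial: (δQ/Q)² = Σ (nᵢ · δxᵢ/xᵢ)².
  (-3·δs/s)² = (-3×0.0984)² = 0.0871;  (½·δw/w)² = (0.5×0.0665)² = 0.00111;  (2·δc/c)² = (2×0.0148)² = 0.000880
δQ/Q = √(0.0891) = 0.298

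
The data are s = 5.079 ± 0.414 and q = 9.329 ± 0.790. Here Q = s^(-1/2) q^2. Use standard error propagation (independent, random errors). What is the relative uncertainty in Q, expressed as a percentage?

Each factor contributes (exponent × relative error)² to (δQ/Q)²:
  (−½·δs/s)² = (-0.5×0.0815)² = 0.00166;  (2·δq/q)² = (2×0.0847)² = 0.0287
δQ/Q = √(0.0303) = 0.174

17.4%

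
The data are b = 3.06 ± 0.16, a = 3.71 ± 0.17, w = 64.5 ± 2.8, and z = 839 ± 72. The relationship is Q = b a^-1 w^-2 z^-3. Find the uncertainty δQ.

9.41e-14

Products/powers → add relative errors in quadrature, weighted by exponent:
  (1·δb/b)² = (1×0.0523)² = 0.00273;  (-1·δa/a)² = (-1×0.0458)² = 0.00210;  (-2·δw/w)² = (-2×0.0434)² = 0.00754;  (-3·δz/z)² = (-3×0.0858)² = 0.0663
δQ/Q = √(0.0787) = 0.280
Q = 3.36e-13, so δQ = 0.280 × 3.36e-13 = 9.41e-14.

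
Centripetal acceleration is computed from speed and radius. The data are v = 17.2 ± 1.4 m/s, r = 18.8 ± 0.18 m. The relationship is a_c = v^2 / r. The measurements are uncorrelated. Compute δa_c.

Products/powers → add relative errors in quadrature, weighted by exponent:
  (2·δv/v)² = (2×0.0814)² = 0.0265;  (-1·δr/r)² = (-1×0.00957)² = 9.17e-05
δa_c/a_c = √(0.0266) = 0.163
a_c = 15.7 m/s^2, so δa_c = 0.163 × 15.7 = 2.57 m/s^2.

2.57 m/s^2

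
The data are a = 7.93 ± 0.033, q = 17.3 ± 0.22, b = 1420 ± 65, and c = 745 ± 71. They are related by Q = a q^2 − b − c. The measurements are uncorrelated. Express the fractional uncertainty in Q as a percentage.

54.7%

Let p = a·q^2 = 2370. δp/p = √((1·δa/a)² + (2·δq/q)²) = √(1.73e-05 + 0.000647) = 0.0258, so δp = 61.2.
Q = p − b − c: δQ = √(δp² + δb² + δc²) = √(3740 + 4220 + 5040) = 114
Q = 208, so δQ/Q = 114/208 = 0.547.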